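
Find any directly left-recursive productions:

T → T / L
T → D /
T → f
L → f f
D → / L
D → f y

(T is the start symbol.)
Direct left recursion occurs when N → N α for some non-terminal N (the right-hand side begins with the left-hand side itself).

T → T / L: LEFT RECURSIVE (starts with T)
T → D /: starts with D
T → f: starts with f
L → f f: starts with f
D → / L: starts with '/'
D → f y: starts with f

The grammar has direct left recursion on: T.

Answer: Yes, T is left-recursive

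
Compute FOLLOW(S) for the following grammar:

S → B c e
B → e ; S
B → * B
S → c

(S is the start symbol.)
To compute FOLLOW(S), find every occurrence of S on a right-hand side N → α S β: add FIRST(β) \ {ε}, and if β is empty or nullable also add FOLLOW(N). Iterate to a fixed point.

S is the start symbol, so $ ∈ FOLLOW(S).
In B → e ; S: S is at the end, add FOLLOW(B)

The FOLLOW sets referred to above (computed the same way, to a fixed point):
  FOLLOW(B) = { 'c' }

Taking the union: FOLLOW(S) = { $, 'c' }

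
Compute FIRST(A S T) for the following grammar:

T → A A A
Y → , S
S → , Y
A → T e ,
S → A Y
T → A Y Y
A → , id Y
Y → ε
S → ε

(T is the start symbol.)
FIRST sets of the non-terminals involved (from the grammar, by fixed-point iteration):
  FIRST(A) = { ',' }

To compute FIRST(A S T), process the symbols left to right:
Symbol A is a non-terminal. Add FIRST(A) \ {ε} = { ',' }
A is not nullable (ε ∉ FIRST(A)), so stop here.
FIRST(A S T) = { ',' }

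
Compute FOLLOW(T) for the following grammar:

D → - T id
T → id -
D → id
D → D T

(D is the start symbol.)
{ $, 'id' }

To compute FOLLOW(T), find every occurrence of T on a right-hand side N → α T β: add FIRST(β) \ {ε}, and if β is empty or nullable also add FOLLOW(N). Iterate to a fixed point.

In D → - T id: T is followed by id, add FIRST(id) \ {ε} = { 'id' }
In D → D T: T is at the end, add FOLLOW(D)

The FOLLOW sets referred to above (computed the same way, to a fixed point):
  FOLLOW(D) = { $, 'id' }

Taking the union: FOLLOW(T) = { $, 'id' }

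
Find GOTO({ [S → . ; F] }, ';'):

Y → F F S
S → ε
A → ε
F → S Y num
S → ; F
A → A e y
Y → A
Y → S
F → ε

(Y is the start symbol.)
{ [F → . S Y num], [F → .], [S → . ; F], [S → .], [S → ; . F] }

GOTO(I, ';') = CLOSURE({ [A → αX.β] : [A → α.Xβ] ∈ I, X = ';' })

Items with dot before ';', with the dot advanced:
  [S → . ; F] → [S → ; . F]
Closure of the advanced items:
  [S → ; . F] has the dot before F: add [F → . S Y num], [F → .]
  [F → . S Y num] has the dot before S: add [S → .], [S → . ; F]

GOTO = { [F → . S Y num], [F → .], [S → . ; F], [S → .], [S → ; . F] }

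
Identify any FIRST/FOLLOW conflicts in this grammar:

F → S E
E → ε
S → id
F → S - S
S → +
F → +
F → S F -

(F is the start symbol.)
Nullable non-terminals: E.
E has a nullable alternative but only one production, so nothing to check.

F, S have no nullable alternative, so no FIRST/FOLLOW check is needed there.

No FIRST/FOLLOW conflicts found.

Answer: No FIRST/FOLLOW conflicts.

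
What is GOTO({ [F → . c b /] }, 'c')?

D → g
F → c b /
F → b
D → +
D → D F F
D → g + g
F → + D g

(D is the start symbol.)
GOTO(I, 'c') = CLOSURE({ [A → αX.β] : [A → α.Xβ] ∈ I, X = 'c' })

Items with dot before 'c', with the dot advanced:
  [F → . c b /] → [F → c . b /]
Closure adds nothing (no advanced item has the dot before a non-terminal).

GOTO = { [F → c . b /] }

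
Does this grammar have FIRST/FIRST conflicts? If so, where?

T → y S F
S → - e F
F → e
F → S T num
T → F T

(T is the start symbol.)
A FIRST/FIRST conflict occurs when two productions N → α and N → β for the same non-terminal have FIRST(α) ∩ FIRST(β) ≠ ∅ (with ε ∈ FIRST of a nullable right-hand side, so two nullable alternatives also conflict).

FIRST sets of the non-terminals at (or reachable through a nullable prefix from) the front of some alternative:
  FIRST(F) = { '-', 'e' }
  FIRST(S) = { '-' }

Productions for T:
  T → y S F: FIRST = { 'y' }
  T → F T: FIRST = { '-', 'e' }
Productions for F:
  F → e: FIRST = { 'e' }
  F → S T num: FIRST = { '-' }
S has only one production, so no FIRST/FIRST conflict is possible there.

All alternatives of each non-terminal have pairwise disjoint FIRST sets.

Answer: No FIRST/FIRST conflicts.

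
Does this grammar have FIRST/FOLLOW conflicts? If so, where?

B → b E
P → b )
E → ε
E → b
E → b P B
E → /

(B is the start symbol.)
Nullable non-terminals: E.

E: nullable alternative(s) E → ε; FOLLOW(E) = { $ }
  E → ε: FIRST \ {ε} = { } — this is the only nullable alternative, skip
  E → b: FIRST \ {ε} = { 'b' } — disjoint from FOLLOW(E)
  E → b P B: FIRST \ {ε} = { 'b' } — disjoint from FOLLOW(E)
  E → /: FIRST \ {ε} = { '/' } — disjoint from FOLLOW(E)

B, P have no nullable alternative, so no FIRST/FOLLOW check is needed there.

No FIRST/FOLLOW conflicts found.

Answer: No FIRST/FOLLOW conflicts.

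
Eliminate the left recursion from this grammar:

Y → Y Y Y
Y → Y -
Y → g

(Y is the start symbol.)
Y is directly left-recursive. The standard transformation for
  A → A α₁ | ... | A α_m | β₁ | ... | β_n
is
  A  → β₁ A' | ... | β_n A'
  A' → α₁ A' | ... | α_m A' | ε

Y → g becomes Y → g Y'
Y → Y Y Y becomes Y' → Y Y Y'
Y → Y - becomes Y' → - Y'
Add Y' → ε

Resulting grammar:
Y → g Y'
Y' → Y Y Y'
Y' → - Y'
Y' → ε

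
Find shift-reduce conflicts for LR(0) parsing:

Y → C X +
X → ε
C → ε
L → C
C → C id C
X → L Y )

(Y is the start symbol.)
A shift-reduce conflict occurs when an LR(0) state has both:
  - a complete (reduce) item [A → α .] (dot at the end), and
  - a shift item [B → β . c γ] (dot before a terminal).

Augment with Y' → Y and build the canonical LR(0) collection (I0 = CLOSURE({[Y' → . Y]}), then GOTO on every symbol after a dot until no new states appear). It has 11 states:
  I0: { [C → . C id C], [C → .], [Y → . C X +], [Y' → . Y] }  — reduce
  I1: { [C → . C id C], [C → .], [C → C . id C], [L → . C], [X → . L Y )], [X → .], [Y → C . X +] }  — shift, 2 reduces
  I2: { [Y' → Y .] }  — accept
  I3: { [C → C . id C], [L → C .] }  — shift, reduce
  I4: { [C → . C id C], [C → .], [X → L . Y )], [Y → . C X +] }  — reduce
  I5: { [Y → C X . +] }  — shift
  I6: { [C → . C id C], [C → .], [C → C id . C] }  — reduce
  I7: { [C → C . id C], [C → C id C .] }  — shift, reduce
  I8: { [Y → C X + .] }  — reduce
  I9: { [X → L Y . )] }  — shift
  I10: { [X → L Y ) .] }  — reduce

I1 contains reduce items [C → .], [X → .] and shift item [C → C . id C] — shift-reduce conflict.
I3 contains reduce item [L → C .] and shift item [C → C . id C] — shift-reduce conflict.
I7 contains reduce item [C → C id C .] and shift item [C → C . id C] — shift-reduce conflict.

Answer: Yes — I1: [C → .] vs [C → C . id C]; I3: [L → C .] vs [C → C . id C]; I7: [C → C id C .] vs [C → C . id C]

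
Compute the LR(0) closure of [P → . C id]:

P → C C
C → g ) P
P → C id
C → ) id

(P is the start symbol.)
To compute CLOSURE, for each item [A → α.Bβ] where B is a non-terminal, add [B → .γ] for all productions B → γ; repeat for the newly added items until nothing changes.

Start with: [P → . C id]
  [P → . C id] has the dot before C: add [C → . g ) P], [C → . ) id]
No further items can be added.

CLOSURE = { [C → . ) id], [C → . g ) P], [P → . C id] }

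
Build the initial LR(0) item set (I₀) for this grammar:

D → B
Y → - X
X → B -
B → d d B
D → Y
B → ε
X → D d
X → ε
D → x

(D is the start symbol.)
{ [B → . d d B], [B → .], [D → . B], [D → . Y], [D → . x], [D' → . D], [Y → . - X] }

First, augment the grammar with D' → D
I₀ = CLOSURE({ [D' → . D] }):
  [D' → . D] has the dot before D: add [D → . B], [D → . Y], [D → . x]
  [D → . B] has the dot before B: add [B → . d d B], [B → .]
  [D → . Y] has the dot before Y: add [Y → . - X]
No further items can be added.

I₀ = { [B → . d d B], [B → .], [D → . B], [D → . Y], [D → . x], [D' → . D], [Y → . - X] }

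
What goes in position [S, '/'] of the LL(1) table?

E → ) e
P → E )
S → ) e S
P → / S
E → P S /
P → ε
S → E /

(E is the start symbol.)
To find M[S, '/'], we find productions for S where '/' is in the predict set (PREDICT(N → α) = (FIRST(α) \ {ε}) ∪ (FOLLOW(N) if α ⇒* ε)).

Relevant sets:
  FIRST(E) = { ')', '/' }

S → ) e S: PREDICT = { ')' }
S → E /: PREDICT = { ')', '/' }
  '/' is in predict set, so this production goes in M[S, '/']

M[S, '/'] = S → E /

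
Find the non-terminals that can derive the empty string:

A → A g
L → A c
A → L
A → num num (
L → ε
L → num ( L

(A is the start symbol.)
A non-terminal is nullable if it can derive ε (the empty string): either it has an ε-production, or it has a production whose right-hand side consists entirely of nullable non-terminals.

ε-productions: L → ε
So L is immediately nullable.
A → L: every symbol on the right is nullable, so A is nullable too.
Every non-terminal is now nullable.
Nullable = { 'A', 'L' }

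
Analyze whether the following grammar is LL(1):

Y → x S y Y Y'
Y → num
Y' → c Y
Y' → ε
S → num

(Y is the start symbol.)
No. Predict set conflict for Y': { 'c' }

A grammar is LL(1) if for each non-terminal N with multiple productions, the predict sets of those productions are pairwise disjoint, where PREDICT(N → α) = (FIRST(α) \ {ε}) ∪ (FOLLOW(N) if α ⇒* ε).

Relevant sets:
  FOLLOW(Y') = { $, 'c' }

For Y:
  PREDICT(Y → x S y Y Y') = { 'x' }
  PREDICT(Y → num) = { 'num' }
For Y':
  PREDICT(Y' → c Y) = { 'c' }
  PREDICT(Y' → ε) = { $, 'c' }
S has a single production, so nothing to check there.

Conflict found: Predict set conflict for Y': { 'c' }
The grammar is NOT LL(1).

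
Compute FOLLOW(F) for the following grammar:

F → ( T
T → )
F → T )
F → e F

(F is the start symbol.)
To compute FOLLOW(F), find every occurrence of F on a right-hand side N → α F β: add FIRST(β) \ {ε}, and if β is empty or nullable also add FOLLOW(N). Iterate to a fixed point.

F is the start symbol, so $ ∈ FOLLOW(F).
In F → e F: F is at the end; this adds FOLLOW(F) to itself — nothing new

Taking the union: FOLLOW(F) = { $ }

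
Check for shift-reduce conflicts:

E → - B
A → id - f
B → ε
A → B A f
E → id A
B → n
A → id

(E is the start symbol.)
A shift-reduce conflict occurs when an LR(0) state has both:
  - a complete (reduce) item [A → α .] (dot at the end), and
  - a shift item [B → β . c γ] (dot before a terminal).

Augment with E' → E and build the canonical LR(0) collection (I0 = CLOSURE({[E' → . E]}), then GOTO on every symbol after a dot until no new states appear). It has 13 states:
  I0: { [E → . - B], [E → . id A], [E' → . E] }  — shift
  I1: { [B → . n], [B → .], [E → - . B] }  — shift, reduce
  I2: { [E' → E .] }  — accept
  I3: { [A → . B A f], [A → . id - f], [A → . id], [B → . n], [B → .], [E → id . A] }  — shift, reduce
  I4: { [E → id A .] }  — reduce
  I5: { [A → . B A f], [A → . id - f], [A → . id], [A → B . A f], [B → . n], [B → .] }  — shift, reduce
  I6: { [A → id . - f], [A → id .] }  — shift, reduce
  I7: { [B → n .] }  — reduce
  I8: { [A → id - . f] }  — shift
  I9: { [A → id - f .] }  — reduce
  I10: { [A → B A . f] }  — shift
  I11: { [A → B A f .] }  — reduce
  I12: { [E → - B .] }  — reduce

I1 contains reduce item [B → .] and shift item [B → . n] — shift-reduce conflict.
I3 contains reduce item [B → .] and shift items [A → . id], [A → . id - f], [B → . n] — shift-reduce conflict.
I5 contains reduce item [B → .] and shift items [A → . id], [A → . id - f], [B → . n] — shift-reduce conflict.
I6 contains reduce item [A → id .] and shift item [A → id . - f] — shift-reduce conflict.

Answer: Yes — I1: [B → .] vs [B → . n]; I3: [B → .] vs [A → . id]; I5: [B → .] vs [A → . id]; I6: [A → id .] vs [A → id . - f]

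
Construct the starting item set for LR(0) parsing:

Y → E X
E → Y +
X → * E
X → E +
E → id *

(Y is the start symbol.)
First, augment the grammar with Y' → Y
I₀ = CLOSURE({ [Y' → . Y] }):
  [Y' → . Y] has the dot before Y: add [Y → . E X]
  [Y → . E X] has the dot before E: add [E → . Y +], [E → . id *]
No further items can be added.

I₀ = { [E → . Y +], [E → . id *], [Y → . E X], [Y' → . Y] }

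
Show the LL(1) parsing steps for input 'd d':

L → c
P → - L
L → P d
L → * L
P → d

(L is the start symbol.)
LL(1) parsing maintains a stack (initially the start symbol over $) and the input. At each step: if the stack top is a terminal, match it against the current input token; if it is a non-terminal N, replace it with the RHS of M[N, lookahead] (the unique production whose predict set contains the lookahead).

Stack is shown with the top on the left.

Stack  Input  Action
--------------------
L $    d d $  output L → P d
P d $  d d $  output P → d
d d $  d d $  match 'd'
d $    d $    match 'd'
$      $      accept

The string is accepted.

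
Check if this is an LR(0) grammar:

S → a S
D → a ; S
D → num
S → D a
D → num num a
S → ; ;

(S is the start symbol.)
No. Shift-reduce conflict between [D → num .] and [D → num . num a]

A grammar is LR(0) if no state in the canonical LR(0) collection has:
  - both a shift item (dot before a terminal) and a complete item (shift-reduce conflict), or
  - two or more complete items (reduce-reduce conflict; the accept item [S' → S .] counts as a complete item here).

Augment with S' → S and build the canonical LR(0) collection (I0 = CLOSURE({[S' → . S]}), then GOTO on every symbol after a dot until no new states appear). It has 14 states:
  I0: { [D → . a ; S], [D → . num num a], [D → . num], [S → . ; ;], [S → . D a], [S → . a S], [S' → . S] }  — shift
  I1: { [S → ; . ;] }  — shift
  I2: { [S → D . a] }  — shift
  I3: { [S' → S .] }  — accept
  I4: { [D → . a ; S], [D → . num num a], [D → . num], [D → a . ; S], [S → . ; ;], [S → . D a], [S → . a S], [S → a . S] }  — shift
  I5: { [D → num . num a], [D → num .] }  — shift, reduce
  I6: { [D → num num . a] }  — shift
  I7: { [D → num num a .] }  — reduce
  I8: { [D → . a ; S], [D → . num num a], [D → . num], [D → a ; . S], [S → . ; ;], [S → . D a], [S → . a S], [S → ; . ;] }  — shift
  I9: { [S → a S .] }  — reduce
  I10: { [S → ; . ;], [S → ; ; .] }  — shift, reduce
  I11: { [D → a ; S .] }  — reduce
  I12: { [S → ; ; .] }  — reduce
  I13: { [S → D a .] }  — reduce

Conflict in state I5:
  Shift-reduce conflict between [D → num .] and [D → num . num a]
So the grammar is NOT LR(0).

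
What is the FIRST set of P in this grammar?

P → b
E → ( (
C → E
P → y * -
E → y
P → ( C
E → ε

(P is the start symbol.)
{ '(', 'b', 'y' }

To compute FIRST(P), examine every production with P on the left-hand side, reading each right-hand side left to right until a non-nullable symbol is reached.

From P → b:
  - b is a terminal: add 'b' and stop
From P → y * -:
  - y is a terminal: add 'y' and stop
From P → ( C:
  - '(' is a terminal: add '(' and stop

Collecting: FIRST(P) = { '(', 'b', 'y' }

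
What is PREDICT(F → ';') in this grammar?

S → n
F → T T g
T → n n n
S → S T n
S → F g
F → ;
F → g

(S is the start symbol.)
{ ';' }

PREDICT(F → ';') = (FIRST(RHS) \ {ε}) ∪ (FOLLOW(F) if ε ∈ FIRST(RHS), i.e. RHS ⇒* ε)
FIRST(';') = { ';' }
ε ∉ FIRST(';'), so FOLLOW(F) is not added.
PREDICT(F → ';') = { ';' }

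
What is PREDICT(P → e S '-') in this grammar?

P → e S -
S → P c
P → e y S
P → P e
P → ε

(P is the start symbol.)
{ 'e' }

PREDICT(P → e S '-') = (FIRST(RHS) \ {ε}) ∪ (FOLLOW(P) if ε ∈ FIRST(RHS), i.e. RHS ⇒* ε)
FIRST(e S '-') = { 'e' }
ε ∉ FIRST(e S '-'), so FOLLOW(P) is not added.
PREDICT(P → e S '-') = { 'e' }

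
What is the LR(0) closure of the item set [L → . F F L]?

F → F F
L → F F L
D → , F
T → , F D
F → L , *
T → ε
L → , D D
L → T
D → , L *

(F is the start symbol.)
{ [F → . F F], [F → . L , *], [L → . , D D], [L → . F F L], [L → . T], [T → . , F D], [T → .] }

To compute CLOSURE, for each item [A → α.Bβ] where B is a non-terminal, add [B → .γ] for all productions B → γ; repeat for the newly added items until nothing changes.

Start with: [L → . F F L]
  [L → . F F L] has the dot before F: add [F → . F F], [F → . L , *]
  [F → . L , *] has the dot before L: add [L → . , D D], [L → . T]
  [L → . T] has the dot before T: add [T → . , F D], [T → .]
No further items can be added.

CLOSURE = { [F → . F F], [F → . L , *], [L → . , D D], [L → . F F L], [L → . T], [T → . , F D], [T → .] }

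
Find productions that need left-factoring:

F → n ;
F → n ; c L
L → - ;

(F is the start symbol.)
Yes, F has productions with common prefix 'n ;'

Left-factoring is needed when two productions for the same non-terminal
share a common prefix on the right-hand side.

Productions for F:
  F → n ;
  F → n ; c L

Found common prefix 'n ;' in productions for F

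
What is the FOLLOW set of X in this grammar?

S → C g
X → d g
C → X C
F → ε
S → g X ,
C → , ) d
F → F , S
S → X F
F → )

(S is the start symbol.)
{ $, ')', ',', 'd' }

In C → X C: X is followed by C, add FIRST(C) \ {ε} = { ',', 'd' }
In S → g X ,: X is followed by ',', add FIRST(',') \ {ε} = { ',' }
In S → X F: X is followed by F, add FIRST(F) \ {ε} = { ')', ',' }
  F is nullable, so also add FOLLOW(S)

The FOLLOW sets referred to above (computed the same way, to a fixed point):
  FOLLOW(S) = { $, ',' }

Taking the union: FOLLOW(X) = { $, ')', ',', 'd' }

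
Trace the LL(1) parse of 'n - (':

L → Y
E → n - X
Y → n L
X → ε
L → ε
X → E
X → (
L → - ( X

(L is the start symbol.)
LL(1) parsing maintains a stack (initially the start symbol over $) and the input. At each step: if the stack top is a terminal, match it against the current input token; if it is a non-terminal N, replace it with the RHS of M[N, lookahead] (the unique production whose predict set contains the lookahead).

Stack is shown with the top on the left.

Stack    Input    Action
------------------------
L $      n - ( $  output L → Y
Y $      n - ( $  output Y → n L
n L $    n - ( $  match 'n'
L $      - ( $    output L → - ( X
- ( X $  - ( $    match '-'
( X $    ( $      match '('
X $      $        output X → ε
$        $        accept

The string is accepted.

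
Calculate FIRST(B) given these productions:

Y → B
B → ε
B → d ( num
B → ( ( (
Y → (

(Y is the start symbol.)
{ '(', 'd', ε }

From B → ε:
  - ε-production, so ε ∈ FIRST(B)
From B → d ( num:
  - d is a terminal: add 'd' and stop
From B → ( ( (:
  - '(' is a terminal: add '(' and stop

Collecting: FIRST(B) = { '(', 'd', ε }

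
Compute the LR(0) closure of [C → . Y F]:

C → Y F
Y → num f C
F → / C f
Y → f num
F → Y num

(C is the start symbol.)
To compute CLOSURE, for each item [A → α.Bβ] where B is a non-terminal, add [B → .γ] for all productions B → γ; repeat for the newly added items until nothing changes.

Start with: [C → . Y F]
  [C → . Y F] has the dot before Y: add [Y → . num f C], [Y → . f num]
No further items can be added.

CLOSURE = { [C → . Y F], [Y → . f num], [Y → . num f C] }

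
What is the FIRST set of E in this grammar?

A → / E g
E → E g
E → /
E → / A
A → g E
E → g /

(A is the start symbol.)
To compute FIRST(E), examine every production with E on the left-hand side, reading each right-hand side left to right until a non-nullable symbol is reached.

From E → E g:
  - E is the symbol being defined: contributes nothing new
    E is not nullable, so stop
From E → /:
  - '/' is a terminal: add '/' and stop
From E → / A:
  - '/' is a terminal: add '/' and stop
From E → g /:
  - g is a terminal: add 'g' and stop

Collecting: FIRST(E) = { '/', 'g' }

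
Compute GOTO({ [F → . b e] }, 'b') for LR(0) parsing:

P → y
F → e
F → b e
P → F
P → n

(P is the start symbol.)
GOTO(I, 'b') = CLOSURE({ [A → αX.β] : [A → α.Xβ] ∈ I, X = 'b' })

Items with dot before 'b', with the dot advanced:
  [F → . b e] → [F → b . e]
Closure adds nothing (no advanced item has the dot before a non-terminal).

GOTO = { [F → b . e] }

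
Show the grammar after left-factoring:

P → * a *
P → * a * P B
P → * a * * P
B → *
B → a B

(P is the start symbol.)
Left-factoring transforms A → αβ₁ | αβ₂ into A → αA' and A' → β₁ | β₂
(α is the longest common prefix among the alternatives). Repeat until
no nonterminal has two alternatives with a common prefix.

Round 1: P has alternatives sharing prefix '* a *'. Introduce P': P → * a * P'
  Add: P' → ε
  Add: P' → P B
  Add: P' → * P

No remaining common prefixes — done.

Resulting grammar:
P → * a * P'
P' → ε
P' → P B
P' → * P
B → *
B → a B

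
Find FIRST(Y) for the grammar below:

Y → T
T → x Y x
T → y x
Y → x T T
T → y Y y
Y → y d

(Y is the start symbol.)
To compute FIRST(Y), examine every production with Y on the left-hand side, reading each right-hand side left to right until a non-nullable symbol is reached.

FIRST sets of the other non-terminals involved (by the same procedure, iterated to a fixed point):
  FIRST(T) = { 'x', 'y' }

From Y → T:
  - T is a non-terminal: add FIRST(T) \ {ε} = { 'x', 'y' }
    T is not nullable, so stop
From Y → x T T:
  - x is a terminal: add 'x' and stop
From Y → y d:
  - y is a terminal: add 'y' and stop

Collecting: FIRST(Y) = { 'x', 'y' }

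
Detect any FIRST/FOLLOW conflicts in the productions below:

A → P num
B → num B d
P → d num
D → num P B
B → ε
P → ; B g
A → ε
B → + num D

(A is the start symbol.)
A FIRST/FOLLOW conflict occurs when a non-terminal N has a nullable alternative N → β (β ⇒* ε) and another alternative N → α with FIRST(α) ∩ FOLLOW(N) ≠ ∅: on such a lookahead the parser cannot decide between expanding α and letting N vanish via β.

Nullable non-terminals: A, B.
FIRST sets used below: FIRST(P) = { ';', 'd' }

A: nullable alternative(s) A → ε; FOLLOW(A) = { $ }
  A → P num: FIRST \ {ε} = { ';', 'd' } — disjoint from FOLLOW(A)
  A → ε: FIRST \ {ε} = { } — this is the only nullable alternative, skip

B: nullable alternative(s) B → ε; FOLLOW(B) = { 'd', 'g' }
  B → num B d: FIRST \ {ε} = { 'num' } — disjoint from FOLLOW(B)
  B → ε: FIRST \ {ε} = { } — this is the only nullable alternative, skip
  B → + num D: FIRST \ {ε} = { '+' } — disjoint from FOLLOW(B)

D, P have no nullable alternative, so no FIRST/FOLLOW check is needed there.

No FIRST/FOLLOW conflicts found.

Answer: No FIRST/FOLLOW conflicts.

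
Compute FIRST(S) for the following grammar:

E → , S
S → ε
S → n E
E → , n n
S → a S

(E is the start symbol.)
To compute FIRST(S), examine every production with S on the left-hand side, reading each right-hand side left to right until a non-nullable symbol is reached.

From S → ε:
  - ε-production, so ε ∈ FIRST(S)
From S → n E:
  - n is a terminal: add 'n' and stop
From S → a S:
  - a is a terminal: add 'a' and stop

Collecting: FIRST(S) = { 'a', 'n', ε }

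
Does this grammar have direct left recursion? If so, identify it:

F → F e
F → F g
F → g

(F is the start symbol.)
Yes, F is left-recursive

Direct left recursion occurs when N → N α for some non-terminal N (the right-hand side begins with the left-hand side itself).

F → F e: LEFT RECURSIVE (starts with F)
F → F g: LEFT RECURSIVE (starts with F)
F → g: starts with g

The grammar has direct left recursion on: F.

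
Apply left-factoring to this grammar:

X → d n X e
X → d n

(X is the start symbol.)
Left-factoring transforms A → αβ₁ | αβ₂ into A → αA' and A' → β₁ | β₂
(α is the longest common prefix among the alternatives). Repeat until
no nonterminal has two alternatives with a common prefix.

Round 1: X has alternatives sharing prefix 'd n'. Introduce X': X → d n X'
  Add: X' → X e
  Add: X' → ε

No remaining common prefixes — done.

Resulting grammar:
X → d n X'
X' → X e
X' → ε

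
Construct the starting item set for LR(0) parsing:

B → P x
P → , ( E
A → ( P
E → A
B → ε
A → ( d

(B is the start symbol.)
First, augment the grammar with B' → B
I₀ = CLOSURE({ [B' → . B] }):
  [B' → . B] has the dot before B: add [B → . P x], [B → .]
  [B → . P x] has the dot before P: add [P → . , ( E]
No further items can be added.

I₀ = { [B → . P x], [B → .], [B' → . B], [P → . , ( E] }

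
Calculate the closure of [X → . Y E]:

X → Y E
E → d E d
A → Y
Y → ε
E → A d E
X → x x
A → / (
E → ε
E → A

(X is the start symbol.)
To compute CLOSURE, for each item [A → α.Bβ] where B is a non-terminal, add [B → .γ] for all productions B → γ; repeat for the newly added items until nothing changes.

Start with: [X → . Y E]
  [X → . Y E] has the dot before Y: add [Y → .]
No further items can be added.

CLOSURE = { [X → . Y E], [Y → .] }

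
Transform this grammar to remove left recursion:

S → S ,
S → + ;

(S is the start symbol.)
S is directly left-recursive. The standard transformation for
  A → A α₁ | ... | A α_m | β₁ | ... | β_n
is
  A  → β₁ A' | ... | β_n A'
  A' → α₁ A' | ... | α_m A' | ε

S → + ; becomes S → + ; S'
S → S , becomes S' → , S'
Add S' → ε

Resulting grammar:
S → + ; S'
S' → , S'
S' → ε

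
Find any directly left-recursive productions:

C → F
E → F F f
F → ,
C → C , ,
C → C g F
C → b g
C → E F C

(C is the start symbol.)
Yes, C is left-recursive

Direct left recursion occurs when N → N α for some non-terminal N (the right-hand side begins with the left-hand side itself).

C → F: starts with F
E → F F f: starts with F
F → ,: starts with ','
C → C , ,: LEFT RECURSIVE (starts with C)
C → C g F: LEFT RECURSIVE (starts with C)
C → b g: starts with b
C → E F C: starts with E

The grammar has direct left recursion on: C.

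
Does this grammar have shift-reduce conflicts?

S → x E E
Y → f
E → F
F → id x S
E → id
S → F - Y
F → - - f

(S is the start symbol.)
A shift-reduce conflict occurs when an LR(0) state has both:
  - a complete (reduce) item [A → α .] (dot at the end), and
  - a shift item [B → β . c γ] (dot before a terminal).

Augment with S' → S and build the canonical LR(0) collection (I0 = CLOSURE({[S' → . S]}), then GOTO on every symbol after a dot until no new states appear). It has 17 states:
  I0: { [F → . - - f], [F → . id x S], [S → . F - Y], [S → . x E E], [S' → . S] }  — shift
  I1: { [F → - . - f] }  — shift
  I2: { [S → F . - Y] }  — shift
  I3: { [S' → S .] }  — accept
  I4: { [F → id . x S] }  — shift
  I5: { [E → . F], [E → . id], [F → . - - f], [F → . id x S], [S → x . E E] }  — shift
  I6: { [E → . F], [E → . id], [F → . - - f], [F → . id x S], [S → x E . E] }  — shift
  I7: { [E → F .] }  — reduce
  I8: { [E → id .], [F → id . x S] }  — shift, reduce
  I9: { [F → . - - f], [F → . id x S], [F → id x . S], [S → . F - Y], [S → . x E E] }  — shift
  I10: { [F → id x S .] }  — reduce
  I11: { [S → x E E .] }  — reduce
  I12: { [S → F - . Y], [Y → . f] }  — shift
  I13: { [S → F - Y .] }  — reduce
  I14: { [Y → f .] }  — reduce
  I15: { [F → - - . f] }  — shift
  I16: { [F → - - f .] }  — reduce

I8 contains reduce item [E → id .] and shift item [F → id . x S] — shift-reduce conflict.

Answer: Yes — I8: [E → id .] vs [F → id . x S]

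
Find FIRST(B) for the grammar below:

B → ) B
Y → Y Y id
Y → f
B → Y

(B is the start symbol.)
{ ')', 'f' }

FIRST sets of the other non-terminals involved (by the same procedure, iterated to a fixed point):
  FIRST(Y) = { 'f' }

From B → ) B:
  - ')' is a terminal: add ')' and stop
From B → Y:
  - Y is a non-terminal: add FIRST(Y) \ {ε} = { 'f' }
    Y is not nullable, so stop

Collecting: FIRST(B) = { ')', 'f' }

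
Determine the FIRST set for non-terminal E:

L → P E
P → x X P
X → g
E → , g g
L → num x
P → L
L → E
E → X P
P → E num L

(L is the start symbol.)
{ ',', 'g' }

To compute FIRST(E), examine every production with E on the left-hand side, reading each right-hand side left to right until a non-nullable symbol is reached.

FIRST sets of the other non-terminals involved (by the same procedure, iterated to a fixed point):
  FIRST(X) = { 'g' }

From E → , g g:
  - ',' is a terminal: add ',' and stop
From E → X P:
  - X is a non-terminal: add FIRST(X) \ {ε} = { 'g' }
    X is not nullable, so stop

Collecting: FIRST(E) = { ',', 'g' }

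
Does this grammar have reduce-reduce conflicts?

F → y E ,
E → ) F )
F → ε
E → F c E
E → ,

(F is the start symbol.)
A reduce-reduce conflict occurs when an LR(0) state has two complete items [A → α .] and [B → β .] — both call for a reduction, and with no lookahead the parser cannot choose between them.

Augment with F' → F and build the canonical LR(0) collection (I0 = CLOSURE({[F' → . F]}), then GOTO on every symbol after a dot until no new states appear). It has 12 states:
  I0: { [F → . y E ,], [F → .], [F' → . F] }  — shift, reduce
  I1: { [F' → F .] }  — accept
  I2: { [E → . ) F )], [E → . ,], [E → . F c E], [F → . y E ,], [F → .], [F → y . E ,] }  — shift, reduce
  I3: { [E → ) . F )], [F → . y E ,], [F → .] }  — shift, reduce
  I4: { [E → , .] }  — reduce
  I5: { [F → y E . ,] }  — shift
  I6: { [E → F . c E] }  — shift
  I7: { [E → . ) F )], [E → . ,], [E → . F c E], [E → F c . E], [F → . y E ,], [F → .] }  — shift, reduce
  I8: { [E → F c E .] }  — reduce
  I9: { [F → y E , .] }  — reduce
  I10: { [E → ) F . )] }  — shift
  I11: { [E → ) F ) .] }  — reduce

No state contains more than one complete item.

Answer: No reduce-reduce conflicts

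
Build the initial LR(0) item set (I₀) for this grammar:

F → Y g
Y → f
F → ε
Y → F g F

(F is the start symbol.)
First, augment the grammar with F' → F
I₀ = CLOSURE({ [F' → . F] }):
  [F' → . F] has the dot before F: add [F → . Y g], [F → .]
  [F → . Y g] has the dot before Y: add [Y → . f], [Y → . F g F]
No further items can be added.

I₀ = { [F → . Y g], [F → .], [F' → . F], [Y → . F g F], [Y → . f] }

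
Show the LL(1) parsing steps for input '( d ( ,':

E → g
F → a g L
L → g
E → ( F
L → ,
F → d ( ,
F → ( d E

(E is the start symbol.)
Stack is shown with the top on the left.

Stack    Input      Action
--------------------------
E $      ( d ( , $  output E → ( F
( F $    ( d ( , $  match '('
F $      d ( , $    output F → d ( ,
d ( , $  d ( , $    match 'd'
( , $    ( , $      match '('
, $      , $        match ','
$        $          accept

The string is accepted.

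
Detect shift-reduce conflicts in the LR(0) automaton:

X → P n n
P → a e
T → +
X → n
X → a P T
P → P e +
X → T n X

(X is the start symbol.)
No shift-reduce conflicts

Augment with X' → X and build the canonical LR(0) collection (I0 = CLOSURE({[X' → . X]}), then GOTO on every symbol after a dot until no new states appear). It has 17 states:
  I0: { [P → . P e +], [P → . a e], [T → . +], [X → . P n n], [X → . T n X], [X → . a P T], [X → . n], [X' → . X] }  — shift
  I1: { [T → + .] }  — reduce
  I2: { [P → P . e +], [X → P . n n] }  — shift
  I3: { [X → T . n X] }  — shift
  I4: { [X' → X .] }  — accept
  I5: { [P → . P e +], [P → . a e], [P → a . e], [X → a . P T] }  — shift
  I6: { [X → n .] }  — reduce
  I7: { [P → P . e +], [T → . +], [X → a P . T] }  — shift
  I8: { [P → a . e] }  — shift
  I9: { [P → a e .] }  — reduce
  I10: { [X → a P T .] }  — reduce
  I11: { [P → P e . +] }  — shift
  I12: { [P → P e + .] }  — reduce
  I13: { [P → . P e +], [P → . a e], [T → . +], [X → . P n n], [X → . T n X], [X → . a P T], [X → . n], [X → T n . X] }  — shift
  I14: { [X → T n X .] }  — reduce
  I15: { [X → P n . n] }  — shift
  I16: { [X → P n n .] }  — reduce

No state contains both a complete item and a shift item.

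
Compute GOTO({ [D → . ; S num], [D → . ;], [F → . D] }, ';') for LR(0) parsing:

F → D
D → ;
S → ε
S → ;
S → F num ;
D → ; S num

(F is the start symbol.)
GOTO(I, ';') = CLOSURE({ [A → αX.β] : [A → α.Xβ] ∈ I, X = ';' })

Items with dot before ';', with the dot advanced:
  [D → . ;] → [D → ; .]
  [D → . ; S num] → [D → ; . S num]
Closure of the advanced items:
  [D → ; . S num] has the dot before S: add [S → .], [S → . ;], [S → . F num ;]
  [S → . F num ;] has the dot before F: add [F → . D]
  [F → . D] has the dot before D: add [D → . ;], [D → . ; S num]

GOTO = { [D → . ; S num], [D → . ;], [D → ; . S num], [D → ; .], [F → . D], [S → . ;], [S → . F num ;], [S → .] }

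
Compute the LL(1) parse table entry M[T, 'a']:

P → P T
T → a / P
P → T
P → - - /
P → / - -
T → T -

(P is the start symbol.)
To find M[T, 'a'], we find productions for T where 'a' is in the predict set (PREDICT(N → α) = (FIRST(α) \ {ε}) ∪ (FOLLOW(N) if α ⇒* ε)).

Relevant sets:
  FIRST(T) = { 'a' }

T → a / P: PREDICT = { 'a' }
  'a' is in predict set, so this production goes in M[T, 'a']
T → T -: PREDICT = { 'a' }
  'a' is in predict set, so this production goes in M[T, 'a']

M[T, 'a'] = T → a / P, T → T -  (a multiply-defined cell — the grammar is not LL(1))

Answer: T → a / P, T → T -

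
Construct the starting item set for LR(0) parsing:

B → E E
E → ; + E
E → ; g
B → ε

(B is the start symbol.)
First, augment the grammar with B' → B
I₀ = CLOSURE({ [B' → . B] }):
  [B' → . B] has the dot before B: add [B → . E E], [B → .]
  [B → . E E] has the dot before E: add [E → . ; + E], [E → . ; g]
No further items can be added.

I₀ = { [B → . E E], [B → .], [B' → . B], [E → . ; + E], [E → . ; g] }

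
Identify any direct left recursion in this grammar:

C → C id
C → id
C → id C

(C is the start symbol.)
Yes, C is left-recursive

C → C id: LEFT RECURSIVE (starts with C)
C → id: starts with id
C → id C: starts with id

The grammar has direct left recursion on: C.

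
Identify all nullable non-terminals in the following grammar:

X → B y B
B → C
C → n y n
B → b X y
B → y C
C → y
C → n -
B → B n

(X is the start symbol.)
None

There are no ε-productions, so no non-terminal can derive ε.
No non-terminals are nullable.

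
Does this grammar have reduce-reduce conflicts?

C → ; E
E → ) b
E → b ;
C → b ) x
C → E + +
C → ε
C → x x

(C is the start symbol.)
No reduce-reduce conflicts

A reduce-reduce conflict occurs when an LR(0) state has two complete items [A → α .] and [B → β .] — both call for a reduction, and with no lookahead the parser cannot choose between them.

Augment with C' → C and build the canonical LR(0) collection (I0 = CLOSURE({[C' → . C]}), then GOTO on every symbol after a dot until no new states appear). It has 16 states:
  I0: { [C → . ; E], [C → . E + +], [C → . b ) x], [C → . x x], [C → .], [C' → . C], [E → . ) b], [E → . b ;] }  — shift, reduce
  I1: { [E → ) . b] }  — shift
  I2: { [C → ; . E], [E → . ) b], [E → . b ;] }  — shift
  I3: { [C' → C .] }  — accept
  I4: { [C → E . + +] }  — shift
  I5: { [C → b . ) x], [E → b . ;] }  — shift
  I6: { [C → x . x] }  — shift
  I7: { [C → x x .] }  — reduce
  I8: { [C → b ) . x] }  — shift
  I9: { [E → b ; .] }  — reduce
  I10: { [C → b ) x .] }  — reduce
  I11: { [C → E + . +] }  — shift
  I12: { [C → E + + .] }  — reduce
  I13: { [C → ; E .] }  — reduce
  I14: { [E → b . ;] }  — shift
  I15: { [E → ) b .] }  — reduce

No state contains more than one complete item.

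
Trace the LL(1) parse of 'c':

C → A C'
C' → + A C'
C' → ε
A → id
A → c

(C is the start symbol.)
LL(1) parsing maintains a stack (initially the start symbol over $) and the input. At each step: if the stack top is a terminal, match it against the current input token; if it is a non-terminal N, replace it with the RHS of M[N, lookahead] (the unique production whose predict set contains the lookahead).

Stack is shown with the top on the left.

Stack   Input  Action
---------------------
C $     c $    output C → A C'
A C' $  c $    output A → c
c C' $  c $    match 'c'
C' $    $      output C' → ε
$       $      accept

The string is accepted.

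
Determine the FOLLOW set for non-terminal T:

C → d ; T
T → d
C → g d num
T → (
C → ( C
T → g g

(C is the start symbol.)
To compute FOLLOW(T), find every occurrence of T on a right-hand side N → α T β: add FIRST(β) \ {ε}, and if β is empty or nullable also add FOLLOW(N). Iterate to a fixed point.

In C → d ; T: T is at the end, add FOLLOW(C)

The FOLLOW sets referred to above (computed the same way, to a fixed point):
  FOLLOW(C) = { $ }

Taking the union: FOLLOW(T) = { $ }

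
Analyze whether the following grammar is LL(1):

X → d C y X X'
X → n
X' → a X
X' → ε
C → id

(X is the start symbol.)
No. Predict set conflict for X': { 'a' }

A grammar is LL(1) if for each non-terminal N with multiple productions, the predict sets of those productions are pairwise disjoint, where PREDICT(N → α) = (FIRST(α) \ {ε}) ∪ (FOLLOW(N) if α ⇒* ε).

Relevant sets:
  FOLLOW(X') = { $, 'a' }

For X:
  PREDICT(X → d C y X X') = { 'd' }
  PREDICT(X → n) = { 'n' }
For X':
  PREDICT(X' → a X) = { 'a' }
  PREDICT(X' → ε) = { $, 'a' }
C has a single production, so nothing to check there.

Conflict found: Predict set conflict for X': { 'a' }
The grammar is NOT LL(1).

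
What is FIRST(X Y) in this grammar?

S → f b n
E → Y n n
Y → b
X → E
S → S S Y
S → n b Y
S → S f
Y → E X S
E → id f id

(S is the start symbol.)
{ 'b', 'id' }

FIRST sets of the non-terminals involved (from the grammar, by fixed-point iteration):
  FIRST(X) = { 'b', 'id' }

To compute FIRST(X Y), process the symbols left to right:
Symbol X is a non-terminal. Add FIRST(X) \ {ε} = { 'b', 'id' }
X is not nullable (ε ∉ FIRST(X)), so stop here.
FIRST(X Y) = { 'b', 'id' }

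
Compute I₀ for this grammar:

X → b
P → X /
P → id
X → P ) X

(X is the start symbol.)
First, augment the grammar with X' → X
I₀ = CLOSURE({ [X' → . X] }):
  [X' → . X] has the dot before X: add [X → . b], [X → . P ) X]
  [X → . P ) X] has the dot before P: add [P → . X /], [P → . id]
No further items can be added.

I₀ = { [P → . X /], [P → . id], [X → . P ) X], [X → . b], [X' → . X] }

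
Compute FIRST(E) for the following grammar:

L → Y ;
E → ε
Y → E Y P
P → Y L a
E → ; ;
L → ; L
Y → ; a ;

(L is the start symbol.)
From E → ε:
  - ε-production, so ε ∈ FIRST(E)
From E → ; ;:
  - ';' is a terminal: add ';' and stop

Collecting: FIRST(E) = { ';', ε }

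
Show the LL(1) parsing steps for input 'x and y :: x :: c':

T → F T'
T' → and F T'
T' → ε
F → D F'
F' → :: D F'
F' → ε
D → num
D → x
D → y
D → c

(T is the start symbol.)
Stack is shown with the top on the left.

Stack         Input                Action
-----------------------------------------
T $           x and y :: x :: c $  output T → F T'
F T' $        x and y :: x :: c $  output F → D F'
D F' T' $     x and y :: x :: c $  output D → x
x F' T' $     x and y :: x :: c $  match 'x'
F' T' $       and y :: x :: c $    output F' → ε
T' $          and y :: x :: c $    output T' → and F T'
and F T' $    and y :: x :: c $    match 'and'
F T' $        y :: x :: c $        output F → D F'
D F' T' $     y :: x :: c $        output D → y
y F' T' $     y :: x :: c $        match 'y'
F' T' $       :: x :: c $          output F' → :: D F'
:: D F' T' $  :: x :: c $          match '::'
D F' T' $     x :: c $             output D → x
x F' T' $     x :: c $             match 'x'
F' T' $       :: c $               output F' → :: D F'
:: D F' T' $  :: c $               match '::'
D F' T' $     c $                  output D → c
c F' T' $     c $                  match 'c'
F' T' $       $                    output F' → ε
T' $          $                    output T' → ε
$             $                    accept

The string is accepted.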